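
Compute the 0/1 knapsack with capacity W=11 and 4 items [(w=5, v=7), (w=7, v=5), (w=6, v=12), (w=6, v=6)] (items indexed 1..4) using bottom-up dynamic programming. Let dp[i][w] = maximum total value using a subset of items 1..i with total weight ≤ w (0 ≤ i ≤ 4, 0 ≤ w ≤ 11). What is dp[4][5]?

7

i\w   0   1   2   3   4   5   6   7   8   9  10  11
  0   0   0   0   0   0   0   0   0   0   0   0   0
  1   0   0   0   0   0   7   7   7   7   7   7   7
  2   0   0   0   0   0   7   7   7   7   7   7   7
  3   0   0   0   0   0   7  12  12  12  12  12  19
  4   0   0   0   0   0   7  12  12  12  12  12  19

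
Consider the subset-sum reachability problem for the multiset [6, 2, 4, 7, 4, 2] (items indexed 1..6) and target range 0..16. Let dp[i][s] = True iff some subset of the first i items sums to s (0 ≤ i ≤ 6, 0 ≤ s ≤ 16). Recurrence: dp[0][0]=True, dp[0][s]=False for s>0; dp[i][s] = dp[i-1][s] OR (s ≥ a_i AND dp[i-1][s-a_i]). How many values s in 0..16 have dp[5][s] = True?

i\s   0   1   2   3   4   5   6   7   8   9  10  11  12  13  14  15  16
  0   T   F   F   F   F   F   F   F   F   F   F   F   F   F   F   F   F
  1   T   F   F   F   F   F   T   F   F   F   F   F   F   F   F   F   F
  2   T   F   T   F   F   F   T   F   T   F   F   F   F   F   F   F   F
  3   T   F   T   F   T   F   T   F   T   F   T   F   T   F   F   F   F
  4   T   F   T   F   T   F   T   T   T   T   T   T   T   T   F   T   F
  5   T   F   T   F   T   F   T   T   T   T   T   T   T   T   T   T   T
  6   T   F   T   F   T   F   T   T   T   T   T   T   T   T   T   T   T

14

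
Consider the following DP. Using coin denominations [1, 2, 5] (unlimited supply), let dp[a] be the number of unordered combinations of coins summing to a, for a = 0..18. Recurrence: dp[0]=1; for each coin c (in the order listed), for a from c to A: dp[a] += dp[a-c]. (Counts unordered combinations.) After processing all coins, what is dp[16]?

after  coin     0     1     2     3     4     5     6     7     8     9    10    11    12    13    14    15    16    17    18
          1     1     1     1     1     1     1     1     1     1     1     1     1     1     1     1     1     1     1     1
          2     1     1     2     2     3     3     4     4     5     5     6     6     7     7     8     8     9     9    10
          5     1     1     2     2     3     4     5     6     7     8    10    11    13    14    16    18    20    22    24

20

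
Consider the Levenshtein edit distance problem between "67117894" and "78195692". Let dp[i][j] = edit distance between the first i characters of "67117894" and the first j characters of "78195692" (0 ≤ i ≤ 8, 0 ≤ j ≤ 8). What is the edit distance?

   ''  7  8  1  9  5  6  9  2
''  0  1  2  3  4  5  6  7  8
 6  1  1  2  3  4  5  5  6  7
 7  2  1  2  3  4  5  6  6  7
 1  3  2  2  2  3  4  5  6  7
 1  4  3  3  2  3  4  5  6  7
 7  5  4  4  3  3  4  5  6  7
 8  6  5  4  4  4  4  5  6  7
 9  7  6  5  5  4  5  5  5  6
 4  8  7  6  6  5  5  6  6  6

6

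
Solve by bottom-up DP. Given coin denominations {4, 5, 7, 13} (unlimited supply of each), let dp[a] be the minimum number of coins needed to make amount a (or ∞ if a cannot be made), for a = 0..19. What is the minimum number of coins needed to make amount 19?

 a  0  1  2  3  4  5  6  7  8  9 10 11 12 13 14 15 16 17 18 19
dp  0  -  -  -  1  1  -  1  2  2  2  2  2  1  2  3  3  2  2  3
(- denotes ∞ / unreachable)

3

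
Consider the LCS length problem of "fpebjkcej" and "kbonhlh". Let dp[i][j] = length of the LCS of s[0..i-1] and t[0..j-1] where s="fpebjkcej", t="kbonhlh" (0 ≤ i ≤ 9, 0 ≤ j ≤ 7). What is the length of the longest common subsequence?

   ''  k  b  o  n  h  l  h
''  0  0  0  0  0  0  0  0
 f  0  0  0  0  0  0  0  0
 p  0  0  0  0  0  0  0  0
 e  0  0  0  0  0  0  0  0
 b  0  0  1  1  1  1  1  1
 j  0  0  1  1  1  1  1  1
 k  0  1  1  1  1  1  1  1
 c  0  1  1  1  1  1  1  1
 e  0  1  1  1  1  1  1  1
 j  0  1  1  1  1  1  1  1

1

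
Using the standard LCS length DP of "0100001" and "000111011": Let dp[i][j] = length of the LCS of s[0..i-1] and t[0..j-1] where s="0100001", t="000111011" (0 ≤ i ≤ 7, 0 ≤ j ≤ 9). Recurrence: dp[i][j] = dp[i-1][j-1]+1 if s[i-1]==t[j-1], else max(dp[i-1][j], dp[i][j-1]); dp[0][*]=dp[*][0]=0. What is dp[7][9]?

   ''  0  0  0  1  1  1  0  1  1
''  0  0  0  0  0  0  0  0  0  0
 0  0  1  1  1  1  1  1  1  1  1
 1  0  1  1  1  2  2  2  2  2  2
 0  0  1  2  2  2  2  2  3  3  3
 0  0  1  2  3  3  3  3  3  3  3
 0  0  1  2  3  3  3  3  4  4  4
 0  0  1  2  3  3  3  3  4  4  4
 1  0  1  2  3  4  4  4  4  5  5

5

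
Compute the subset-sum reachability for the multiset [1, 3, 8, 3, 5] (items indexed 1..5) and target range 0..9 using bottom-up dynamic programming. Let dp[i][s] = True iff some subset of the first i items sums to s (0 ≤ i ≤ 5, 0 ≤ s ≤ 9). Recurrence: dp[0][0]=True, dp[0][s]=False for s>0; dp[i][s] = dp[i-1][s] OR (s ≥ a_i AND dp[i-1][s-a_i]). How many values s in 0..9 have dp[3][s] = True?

6

i\s   0   1   2   3   4   5   6   7   8   9
  0   T   F   F   F   F   F   F   F   F   F
  1   T   T   F   F   F   F   F   F   F   F
  2   T   T   F   T   T   F   F   F   F   F
  3   T   T   F   T   T   F   F   F   T   T
  4   T   T   F   T   T   F   T   T   T   T
  5   T   T   F   T   T   T   T   T   T   T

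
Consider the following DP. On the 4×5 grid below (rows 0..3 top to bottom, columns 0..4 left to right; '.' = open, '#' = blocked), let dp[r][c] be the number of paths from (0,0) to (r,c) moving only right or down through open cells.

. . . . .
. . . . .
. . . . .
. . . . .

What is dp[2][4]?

15

r\c   0   1   2   3   4
  0   1   1   1   1   1
  1   1   2   3   4   5
  2   1   3   6  10  15
  3   1   4  10  20  35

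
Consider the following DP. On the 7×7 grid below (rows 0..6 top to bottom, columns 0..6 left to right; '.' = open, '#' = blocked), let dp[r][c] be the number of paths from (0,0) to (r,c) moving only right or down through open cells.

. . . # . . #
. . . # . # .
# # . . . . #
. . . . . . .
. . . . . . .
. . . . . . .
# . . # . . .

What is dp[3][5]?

r\c   0   1   2   3   4   5   6
  0   1   1   1   0   0   0   0
  1   1   2   3   0   0   0   0
  2   0   0   3   3   3   3   0
  3   0   0   3   6   9  12  12
  4   0   0   3   9  18  30  42
  5   0   0   3  12  30  60 102
  6   0   0   3   0  30  90 192

12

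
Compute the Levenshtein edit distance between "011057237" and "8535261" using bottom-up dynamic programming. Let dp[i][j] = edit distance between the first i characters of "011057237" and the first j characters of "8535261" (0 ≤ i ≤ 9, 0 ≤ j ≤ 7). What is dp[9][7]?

7

   ''  8  5  3  5  2  6  1
''  0  1  2  3  4  5  6  7
 0  1  1  2  3  4  5  6  7
 1  2  2  2  3  4  5  6  6
 1  3  3  3  3  4  5  6  6
 0  4  4  4  4  4  5  6  7
 5  5  5  4  5  4  5  6  7
 7  6  6  5  5  5  5  6  7
 2  7  7  6  6  6  5  6  7
 3  8  8  7  6  7  6  6  7
 7  9  9  8  7  7  7  7  7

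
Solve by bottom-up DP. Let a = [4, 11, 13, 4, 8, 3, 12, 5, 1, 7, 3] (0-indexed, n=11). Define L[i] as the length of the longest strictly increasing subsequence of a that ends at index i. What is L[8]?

1

   i    0    1    2    3    4    5    6    7    8    9   10
a[i]    4   11   13    4    8    3   12    5    1    7    3
L[i]    1    2    3    1    2    1    3    2    1    3    2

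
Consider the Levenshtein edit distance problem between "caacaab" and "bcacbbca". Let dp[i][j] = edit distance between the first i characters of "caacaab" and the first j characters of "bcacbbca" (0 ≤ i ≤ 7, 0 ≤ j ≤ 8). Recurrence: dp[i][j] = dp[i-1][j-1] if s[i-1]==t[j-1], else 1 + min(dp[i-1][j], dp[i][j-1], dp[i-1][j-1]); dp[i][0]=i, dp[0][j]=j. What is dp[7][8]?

6

   ''  b  c  a  c  b  b  c  a
''  0  1  2  3  4  5  6  7  8
 c  1  1  1  2  3  4  5  6  7
 a  2  2  2  1  2  3  4  5  6
 a  3  3  3  2  2  3  4  5  5
 c  4  4  3  3  2  3  4  4  5
 a  5  5  4  3  3  3  4  5  4
 a  6  6  5  4  4  4  4  5  5
 b  7  6  6  5  5  4  4  5  6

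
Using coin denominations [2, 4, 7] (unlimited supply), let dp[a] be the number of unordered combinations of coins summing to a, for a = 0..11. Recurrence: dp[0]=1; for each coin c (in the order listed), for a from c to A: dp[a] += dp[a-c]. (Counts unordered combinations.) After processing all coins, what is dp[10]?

3

after  coin     0     1     2     3     4     5     6     7     8     9    10    11
          2     1     0     1     0     1     0     1     0     1     0     1     0
          4     1     0     1     0     2     0     2     0     3     0     3     0
          7     1     0     1     0     2     0     2     1     3     1     3     2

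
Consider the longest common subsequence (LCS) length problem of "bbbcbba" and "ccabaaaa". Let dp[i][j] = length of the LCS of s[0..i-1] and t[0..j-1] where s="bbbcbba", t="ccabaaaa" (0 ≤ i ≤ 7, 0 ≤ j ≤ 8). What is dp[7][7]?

3

   ''  c  c  a  b  a  a  a  a
''  0  0  0  0  0  0  0  0  0
 b  0  0  0  0  1  1  1  1  1
 b  0  0  0  0  1  1  1  1  1
 b  0  0  0  0  1  1  1  1  1
 c  0  1  1  1  1  1  1  1  1
 b  0  1  1  1  2  2  2  2  2
 b  0  1  1  1  2  2  2  2  2
 a  0  1  1  2  2  3  3  3  3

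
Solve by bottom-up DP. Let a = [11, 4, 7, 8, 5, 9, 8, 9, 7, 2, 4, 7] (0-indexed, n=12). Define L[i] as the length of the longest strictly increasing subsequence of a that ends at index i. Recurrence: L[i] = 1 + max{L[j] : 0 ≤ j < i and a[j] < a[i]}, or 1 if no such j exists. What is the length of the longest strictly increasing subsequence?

4

   i    0    1    2    3    4    5    6    7    8    9   10   11
a[i]   11    4    7    8    5    9    8    9    7    2    4    7
L[i]    1    1    2    3    2    4    3    4    3    1    2    3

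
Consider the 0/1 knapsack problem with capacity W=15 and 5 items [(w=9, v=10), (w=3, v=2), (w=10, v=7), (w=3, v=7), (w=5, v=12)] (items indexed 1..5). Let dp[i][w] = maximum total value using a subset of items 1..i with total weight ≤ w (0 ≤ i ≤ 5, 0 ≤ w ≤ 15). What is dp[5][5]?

12

i\w   0   1   2   3   4   5   6   7   8   9  10  11  12  13  14  15
  0   0   0   0   0   0   0   0   0   0   0   0   0   0   0   0   0
  1   0   0   0   0   0   0   0   0   0  10  10  10  10  10  10  10
  2   0   0   0   2   2   2   2   2   2  10  10  10  12  12  12  12
  3   0   0   0   2   2   2   2   2   2  10  10  10  12  12  12  12
  4   0   0   0   7   7   7   9   9   9  10  10  10  17  17  17  19
  5   0   0   0   7   7  12  12  12  19  19  19  21  21  21  22  22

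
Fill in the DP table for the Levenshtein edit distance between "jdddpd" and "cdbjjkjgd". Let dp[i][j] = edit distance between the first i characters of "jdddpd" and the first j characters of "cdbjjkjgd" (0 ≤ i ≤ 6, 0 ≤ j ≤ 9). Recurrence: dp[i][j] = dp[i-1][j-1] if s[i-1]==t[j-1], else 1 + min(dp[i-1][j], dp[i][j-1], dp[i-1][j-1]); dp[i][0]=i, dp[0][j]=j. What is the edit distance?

7

   ''  c  d  b  j  j  k  j  g  d
''  0  1  2  3  4  5  6  7  8  9
 j  1  1  2  3  3  4  5  6  7  8
 d  2  2  1  2  3  4  5  6  7  7
 d  3  3  2  2  3  4  5  6  7  7
 d  4  4  3  3  3  4  5  6  7  7
 p  5  5  4  4  4  4  5  6  7  8
 d  6  6  5  5  5  5  5  6  7  7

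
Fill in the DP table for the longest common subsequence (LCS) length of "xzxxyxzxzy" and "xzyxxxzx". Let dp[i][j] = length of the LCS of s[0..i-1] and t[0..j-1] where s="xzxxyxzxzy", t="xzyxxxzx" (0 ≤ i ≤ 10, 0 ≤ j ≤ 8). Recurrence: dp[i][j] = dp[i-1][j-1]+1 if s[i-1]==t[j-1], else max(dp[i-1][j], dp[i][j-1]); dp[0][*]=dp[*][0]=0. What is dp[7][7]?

6

   ''  x  z  y  x  x  x  z  x
''  0  0  0  0  0  0  0  0  0
 x  0  1  1  1  1  1  1  1  1
 z  0  1  2  2  2  2  2  2  2
 x  0  1  2  2  3  3  3  3  3
 x  0  1  2  2  3  4  4  4  4
 y  0  1  2  3  3  4  4  4  4
 x  0  1  2  3  4  4  5  5  5
 z  0  1  2  3  4  4  5  6  6
 x  0  1  2  3  4  5  5  6  7
 z  0  1  2  3  4  5  5  6  7
 y  0  1  2  3  4  5  5  6  7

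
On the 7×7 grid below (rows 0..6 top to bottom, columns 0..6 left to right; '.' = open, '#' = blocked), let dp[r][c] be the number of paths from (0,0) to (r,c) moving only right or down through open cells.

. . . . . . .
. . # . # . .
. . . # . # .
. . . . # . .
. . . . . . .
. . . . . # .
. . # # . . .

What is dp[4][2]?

12

r\c   0   1   2   3   4   5   6
  0   1   1   1   1   1   1   1
  1   1   2   0   1   0   1   2
  2   1   3   3   0   0   0   2
  3   1   4   7   7   0   0   2
  4   1   5  12  19  19  19  21
  5   1   6  18  37  56   0  21
  6   1   7   0   0  56  56  77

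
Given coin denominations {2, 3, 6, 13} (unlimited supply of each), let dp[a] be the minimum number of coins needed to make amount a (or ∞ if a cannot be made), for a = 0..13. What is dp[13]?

 a  0  1  2  3  4  5  6  7  8  9 10 11 12 13
dp  0  -  1  1  2  2  1  3  2  2  3  3  2  1
(- denotes ∞ / unreachable)

1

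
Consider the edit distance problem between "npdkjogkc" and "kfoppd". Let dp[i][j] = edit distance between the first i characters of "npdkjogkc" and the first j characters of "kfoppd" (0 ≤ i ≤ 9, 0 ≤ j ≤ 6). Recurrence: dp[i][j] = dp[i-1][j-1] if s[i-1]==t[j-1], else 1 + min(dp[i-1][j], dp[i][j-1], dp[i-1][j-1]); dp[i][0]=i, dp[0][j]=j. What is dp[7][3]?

   ''  k  f  o  p  p  d
''  0  1  2  3  4  5  6
 n  1  1  2  3  4  5  6
 p  2  2  2  3  3  4  5
 d  3  3  3  3  4  4  4
 k  4  3  4  4  4  5  5
 j  5  4  4  5  5  5  6
 o  6  5  5  4  5  6  6
 g  7  6  6  5  5  6  7
 k  8  7  7  6  6  6  7
 c  9  8  8  7  7  7  7

5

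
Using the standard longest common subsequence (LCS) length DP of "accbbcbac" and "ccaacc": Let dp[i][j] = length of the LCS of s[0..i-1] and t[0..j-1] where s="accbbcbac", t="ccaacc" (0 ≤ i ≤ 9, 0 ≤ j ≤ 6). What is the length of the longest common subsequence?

   ''  c  c  a  a  c  c
''  0  0  0  0  0  0  0
 a  0  0  0  1  1  1  1
 c  0  1  1  1  1  2  2
 c  0  1  2  2  2  2  3
 b  0  1  2  2  2  2  3
 b  0  1  2  2  2  2  3
 c  0  1  2  2  2  3  3
 b  0  1  2  2  2  3  3
 a  0  1  2  3  3  3  3
 c  0  1  2  3  3  4  4

4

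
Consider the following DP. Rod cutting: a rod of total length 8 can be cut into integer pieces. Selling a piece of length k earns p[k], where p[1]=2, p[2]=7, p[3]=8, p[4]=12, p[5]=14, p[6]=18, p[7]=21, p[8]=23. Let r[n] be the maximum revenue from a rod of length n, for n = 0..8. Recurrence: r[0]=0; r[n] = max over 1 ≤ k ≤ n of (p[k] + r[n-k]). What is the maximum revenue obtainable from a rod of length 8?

28

   n    0    1    2    3    4    5    6    7    8
r[n]    0    2    7    9   14   16   21   23   28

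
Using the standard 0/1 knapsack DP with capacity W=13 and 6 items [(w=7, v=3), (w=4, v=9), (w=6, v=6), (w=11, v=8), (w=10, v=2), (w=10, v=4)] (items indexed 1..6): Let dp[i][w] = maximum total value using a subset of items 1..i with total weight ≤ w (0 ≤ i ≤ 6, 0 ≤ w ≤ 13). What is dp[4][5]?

i\w   0   1   2   3   4   5   6   7   8   9  10  11  12  13
  0   0   0   0   0   0   0   0   0   0   0   0   0   0   0
  1   0   0   0   0   0   0   0   3   3   3   3   3   3   3
  2   0   0   0   0   9   9   9   9   9   9   9  12  12  12
  3   0   0   0   0   9   9   9   9   9   9  15  15  15  15
  4   0   0   0   0   9   9   9   9   9   9  15  15  15  15
  5   0   0   0   0   9   9   9   9   9   9  15  15  15  15
  6   0   0   0   0   9   9   9   9   9   9  15  15  15  15

9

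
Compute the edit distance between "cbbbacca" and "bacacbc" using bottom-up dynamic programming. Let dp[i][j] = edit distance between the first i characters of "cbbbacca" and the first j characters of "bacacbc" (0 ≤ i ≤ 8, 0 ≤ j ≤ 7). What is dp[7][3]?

   ''  b  a  c  a  c  b  c
''  0  1  2  3  4  5  6  7
 c  1  1  2  2  3  4  5  6
 b  2  1  2  3  3  4  4  5
 b  3  2  2  3  4  4  4  5
 b  4  3  3  3  4  5  4  5
 a  5  4  3  4  3  4  5  5
 c  6  5  4  3  4  3  4  5
 c  7  6  5  4  4  4  4  4
 a  8  7  6  5  4  5  5  5

4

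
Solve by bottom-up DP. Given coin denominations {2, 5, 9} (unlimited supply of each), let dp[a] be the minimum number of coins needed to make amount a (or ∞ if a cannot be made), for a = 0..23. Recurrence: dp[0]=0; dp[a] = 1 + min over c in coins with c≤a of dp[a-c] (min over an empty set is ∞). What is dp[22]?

4

 a  0  1  2  3  4  5  6  7  8  9 10 11 12 13 14 15 16 17 18 19 20 21 22 23
dp  0  -  1  -  2  1  3  2  4  1  2  2  3  3  2  3  3  4  2  3  3  4  4  3
(- denotes ∞ / unreachable)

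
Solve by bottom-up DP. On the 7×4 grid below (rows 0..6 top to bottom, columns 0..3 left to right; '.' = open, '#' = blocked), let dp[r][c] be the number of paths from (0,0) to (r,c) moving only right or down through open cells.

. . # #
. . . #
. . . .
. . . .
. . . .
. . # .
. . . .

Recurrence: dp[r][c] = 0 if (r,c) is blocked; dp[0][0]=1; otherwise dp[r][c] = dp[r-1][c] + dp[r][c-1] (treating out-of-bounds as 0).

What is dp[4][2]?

14

r\c   0   1   2   3
  0   1   1   0   0
  1   1   2   2   0
  2   1   3   5   5
  3   1   4   9  14
  4   1   5  14  28
  5   1   6   0  28
  6   1   7   7  35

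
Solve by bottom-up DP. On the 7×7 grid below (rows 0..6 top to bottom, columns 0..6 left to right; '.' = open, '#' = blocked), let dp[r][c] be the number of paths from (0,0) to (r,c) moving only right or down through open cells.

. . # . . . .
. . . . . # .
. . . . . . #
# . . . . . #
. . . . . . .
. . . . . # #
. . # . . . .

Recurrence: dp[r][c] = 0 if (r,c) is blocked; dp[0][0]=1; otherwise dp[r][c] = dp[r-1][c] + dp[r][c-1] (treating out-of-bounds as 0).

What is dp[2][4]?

r\c   0   1   2   3   4   5   6
  0   1   1   0   0   0   0   0
  1   1   2   2   2   2   0   0
  2   1   3   5   7   9   9   0
  3   0   3   8  15  24  33   0
  4   0   3  11  26  50  83  83
  5   0   3  14  40  90   0   0
  6   0   3   0  40 130 130 130

9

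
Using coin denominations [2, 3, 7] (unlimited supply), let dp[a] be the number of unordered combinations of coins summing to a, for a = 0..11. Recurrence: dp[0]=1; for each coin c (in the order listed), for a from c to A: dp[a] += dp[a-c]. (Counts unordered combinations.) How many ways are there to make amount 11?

after  coin     0     1     2     3     4     5     6     7     8     9    10    11
          2     1     0     1     0     1     0     1     0     1     0     1     0
          3     1     0     1     1     1     1     2     1     2     2     2     2
          7     1     0     1     1     1     1     2     2     2     3     3     3

3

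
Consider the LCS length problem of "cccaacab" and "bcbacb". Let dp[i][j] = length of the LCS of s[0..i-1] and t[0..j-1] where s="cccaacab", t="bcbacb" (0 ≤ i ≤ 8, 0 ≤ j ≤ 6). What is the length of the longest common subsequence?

   ''  b  c  b  a  c  b
''  0  0  0  0  0  0  0
 c  0  0  1  1  1  1  1
 c  0  0  1  1  1  2  2
 c  0  0  1  1  1  2  2
 a  0  0  1  1  2  2  2
 a  0  0  1  1  2  2  2
 c  0  0  1  1  2  3  3
 a  0  0  1  1  2  3  3
 b  0  1  1  2  2  3  4

4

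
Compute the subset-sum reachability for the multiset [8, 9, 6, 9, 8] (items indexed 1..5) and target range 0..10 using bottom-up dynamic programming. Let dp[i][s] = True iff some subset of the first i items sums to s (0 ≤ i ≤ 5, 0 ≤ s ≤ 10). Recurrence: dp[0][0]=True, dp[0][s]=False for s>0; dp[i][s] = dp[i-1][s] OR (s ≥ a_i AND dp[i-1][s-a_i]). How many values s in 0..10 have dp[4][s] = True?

i\s   0   1   2   3   4   5   6   7   8   9  10
  0   T   F   F   F   F   F   F   F   F   F   F
  1   T   F   F   F   F   F   F   F   T   F   F
  2   T   F   F   F   F   F   F   F   T   T   F
  3   T   F   F   F   F   F   T   F   T   T   F
  4   T   F   F   F   F   F   T   F   T   T   F
  5   T   F   F   F   F   F   T   F   T   T   F

4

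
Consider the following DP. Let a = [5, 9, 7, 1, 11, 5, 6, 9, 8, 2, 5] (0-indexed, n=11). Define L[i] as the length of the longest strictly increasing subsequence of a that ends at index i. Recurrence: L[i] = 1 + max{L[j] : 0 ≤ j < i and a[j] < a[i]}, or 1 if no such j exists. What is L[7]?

   i    0    1    2    3    4    5    6    7    8    9   10
a[i]    5    9    7    1   11    5    6    9    8    2    5
L[i]    1    2    2    1    3    2    3    4    4    2    3

4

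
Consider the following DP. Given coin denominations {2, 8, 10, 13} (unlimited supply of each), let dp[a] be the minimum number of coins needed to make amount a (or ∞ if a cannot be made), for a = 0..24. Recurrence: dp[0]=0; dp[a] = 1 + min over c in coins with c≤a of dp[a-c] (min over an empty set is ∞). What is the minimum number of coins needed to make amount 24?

 a  0  1  2  3  4  5  6  7  8  9 10 11 12 13 14 15 16 17 18 19 20 21 22 23 24
dp  0  -  1  -  2  -  3  -  1  -  1  -  2  1  3  2  2  3  2  4  2  2  3  2  3
(- denotes ∞ / unreachable)

3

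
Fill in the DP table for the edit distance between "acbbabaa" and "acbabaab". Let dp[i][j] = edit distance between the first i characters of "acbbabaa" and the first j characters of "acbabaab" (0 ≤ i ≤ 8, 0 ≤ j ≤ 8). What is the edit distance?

   ''  a  c  b  a  b  a  a  b
''  0  1  2  3  4  5  6  7  8
 a  1  0  1  2  3  4  5  6  7
 c  2  1  0  1  2  3  4  5  6
 b  3  2  1  0  1  2  3  4  5
 b  4  3  2  1  1  1  2  3  4
 a  5  4  3  2  1  2  1  2  3
 b  6  5  4  3  2  1  2  2  2
 a  7  6  5  4  3  2  1  2  3
 a  8  7  6  5  4  3  2  1  2

2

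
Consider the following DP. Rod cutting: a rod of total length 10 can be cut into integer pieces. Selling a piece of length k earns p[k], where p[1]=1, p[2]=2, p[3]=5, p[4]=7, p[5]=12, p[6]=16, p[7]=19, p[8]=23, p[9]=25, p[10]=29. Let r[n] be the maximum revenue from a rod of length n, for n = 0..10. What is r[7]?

19

   n    0    1    2    3    4    5    6    7    8    9   10
r[n]    0    1    2    5    7   12   16   19   23   25   29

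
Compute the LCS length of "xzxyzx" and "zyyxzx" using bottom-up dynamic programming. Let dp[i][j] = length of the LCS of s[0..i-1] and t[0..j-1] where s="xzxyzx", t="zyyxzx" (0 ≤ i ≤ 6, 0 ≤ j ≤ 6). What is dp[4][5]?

2

   ''  z  y  y  x  z  x
''  0  0  0  0  0  0  0
 x  0  0  0  0  1  1  1
 z  0  1  1  1  1  2  2
 x  0  1  1  1  2  2  3
 y  0  1  2  2  2  2  3
 z  0  1  2  2  2  3  3
 x  0  1  2  2  3  3  4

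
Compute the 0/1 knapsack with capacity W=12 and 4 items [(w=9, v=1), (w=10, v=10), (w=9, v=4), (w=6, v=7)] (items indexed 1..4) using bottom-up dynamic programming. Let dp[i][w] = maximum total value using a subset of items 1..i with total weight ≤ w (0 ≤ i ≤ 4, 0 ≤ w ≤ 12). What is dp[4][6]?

i\w   0   1   2   3   4   5   6   7   8   9  10  11  12
  0   0   0   0   0   0   0   0   0   0   0   0   0   0
  1   0   0   0   0   0   0   0   0   0   1   1   1   1
  2   0   0   0   0   0   0   0   0   0   1  10  10  10
  3   0   0   0   0   0   0   0   0   0   4  10  10  10
  4   0   0   0   0   0   0   7   7   7   7  10  10  10

7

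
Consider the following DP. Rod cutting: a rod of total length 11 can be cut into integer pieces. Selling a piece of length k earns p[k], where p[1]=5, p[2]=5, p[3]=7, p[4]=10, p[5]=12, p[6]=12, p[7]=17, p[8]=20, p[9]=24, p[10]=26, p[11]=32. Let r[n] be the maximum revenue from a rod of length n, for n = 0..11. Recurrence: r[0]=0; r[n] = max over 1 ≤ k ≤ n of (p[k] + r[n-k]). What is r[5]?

25

   n    0    1    2    3    4    5    6    7    8    9   10   11
r[n]    0    5   10   15   20   25   30   35   40   45   50   55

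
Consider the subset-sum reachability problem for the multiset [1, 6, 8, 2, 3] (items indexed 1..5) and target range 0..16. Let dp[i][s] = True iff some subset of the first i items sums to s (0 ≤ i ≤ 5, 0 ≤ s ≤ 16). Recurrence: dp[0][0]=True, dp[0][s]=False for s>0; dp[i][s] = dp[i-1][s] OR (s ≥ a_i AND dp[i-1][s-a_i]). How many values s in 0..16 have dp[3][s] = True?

i\s   0   1   2   3   4   5   6   7   8   9  10  11  12  13  14  15  16
  0   T   F   F   F   F   F   F   F   F   F   F   F   F   F   F   F   F
  1   T   T   F   F   F   F   F   F   F   F   F   F   F   F   F   F   F
  2   T   T   F   F   F   F   T   T   F   F   F   F   F   F   F   F   F
  3   T   T   F   F   F   F   T   T   T   T   F   F   F   F   T   T   F
  4   T   T   T   T   F   F   T   T   T   T   T   T   F   F   T   T   T
  5   T   T   T   T   T   T   T   T   T   T   T   T   T   T   T   T   T

8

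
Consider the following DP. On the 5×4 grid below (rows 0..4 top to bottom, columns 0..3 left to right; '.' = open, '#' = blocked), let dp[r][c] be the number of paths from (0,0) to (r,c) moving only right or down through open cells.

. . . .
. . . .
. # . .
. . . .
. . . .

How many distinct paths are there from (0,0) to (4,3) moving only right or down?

r\c   0   1   2   3
  0   1   1   1   1
  1   1   2   3   4
  2   1   0   3   7
  3   1   1   4  11
  4   1   2   6  17

17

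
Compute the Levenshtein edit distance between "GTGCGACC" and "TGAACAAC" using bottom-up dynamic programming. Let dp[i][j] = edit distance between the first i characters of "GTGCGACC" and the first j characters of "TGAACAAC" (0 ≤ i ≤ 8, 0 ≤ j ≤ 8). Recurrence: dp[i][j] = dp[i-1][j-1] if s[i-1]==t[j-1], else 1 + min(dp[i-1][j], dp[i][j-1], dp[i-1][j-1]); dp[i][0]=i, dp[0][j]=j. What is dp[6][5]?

   ''  T  G  A  A  C  A  A  C
''  0  1  2  3  4  5  6  7  8
 G  1  1  1  2  3  4  5  6  7
 T  2  1  2  2  3  4  5  6  7
 G  3  2  1  2  3  4  5  6  7
 C  4  3  2  2  3  3  4  5  6
 G  5  4  3  3  3  4  4  5  6
 A  6  5  4  3  3  4  4  4  5
 C  7  6  5  4  4  3  4  5  4
 C  8  7  6  5  5  4  4  5  5

4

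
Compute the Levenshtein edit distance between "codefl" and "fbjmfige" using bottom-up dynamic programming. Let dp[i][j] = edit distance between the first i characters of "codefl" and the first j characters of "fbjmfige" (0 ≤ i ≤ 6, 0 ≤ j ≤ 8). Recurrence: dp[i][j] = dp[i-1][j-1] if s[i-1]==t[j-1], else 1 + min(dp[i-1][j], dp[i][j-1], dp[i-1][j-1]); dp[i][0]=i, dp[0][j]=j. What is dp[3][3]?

3

   ''  f  b  j  m  f  i  g  e
''  0  1  2  3  4  5  6  7  8
 c  1  1  2  3  4  5  6  7  8
 o  2  2  2  3  4  5  6  7  8
 d  3  3  3  3  4  5  6  7  8
 e  4  4  4  4  4  5  6  7  7
 f  5  4  5  5  5  4  5  6  7
 l  6  5  5  6  6  5  5  6  7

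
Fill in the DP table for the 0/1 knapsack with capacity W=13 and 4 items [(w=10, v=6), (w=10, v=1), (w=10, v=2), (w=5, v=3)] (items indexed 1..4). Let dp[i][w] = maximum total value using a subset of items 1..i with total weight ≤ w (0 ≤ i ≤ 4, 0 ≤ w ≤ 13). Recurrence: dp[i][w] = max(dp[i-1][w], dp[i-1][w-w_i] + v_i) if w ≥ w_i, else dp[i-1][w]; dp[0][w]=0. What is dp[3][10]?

6

i\w   0   1   2   3   4   5   6   7   8   9  10  11  12  13
  0   0   0   0   0   0   0   0   0   0   0   0   0   0   0
  1   0   0   0   0   0   0   0   0   0   0   6   6   6   6
  2   0   0   0   0   0   0   0   0   0   0   6   6   6   6
  3   0   0   0   0   0   0   0   0   0   0   6   6   6   6
  4   0   0   0   0   0   3   3   3   3   3   6   6   6   6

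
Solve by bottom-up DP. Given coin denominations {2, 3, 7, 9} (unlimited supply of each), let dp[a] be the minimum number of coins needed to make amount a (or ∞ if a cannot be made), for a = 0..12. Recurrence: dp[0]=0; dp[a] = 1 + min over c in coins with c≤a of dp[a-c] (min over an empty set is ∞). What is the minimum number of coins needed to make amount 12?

 a  0  1  2  3  4  5  6  7  8  9 10 11 12
dp  0  -  1  1  2  2  2  1  3  1  2  2  2
(- denotes ∞ / unreachable)

2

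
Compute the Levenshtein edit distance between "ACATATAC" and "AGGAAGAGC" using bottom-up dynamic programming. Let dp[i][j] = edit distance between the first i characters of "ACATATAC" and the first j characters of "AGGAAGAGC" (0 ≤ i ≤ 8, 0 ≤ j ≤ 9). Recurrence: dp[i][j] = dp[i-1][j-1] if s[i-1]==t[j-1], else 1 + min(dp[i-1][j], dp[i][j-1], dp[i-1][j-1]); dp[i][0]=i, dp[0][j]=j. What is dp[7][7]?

4

   ''  A  G  G  A  A  G  A  G  C
''  0  1  2  3  4  5  6  7  8  9
 A  1  0  1  2  3  4  5  6  7  8
 C  2  1  1  2  3  4  5  6  7  7
 A  3  2  2  2  2  3  4  5  6  7
 T  4  3  3  3  3  3  4  5  6  7
 A  5  4  4  4  3  3  4  4  5  6
 T  6  5  5  5  4  4  4  5  5  6
 A  7  6  6  6  5  4  5  4  5  6
 C  8  7  7  7  6  5  5  5  5  5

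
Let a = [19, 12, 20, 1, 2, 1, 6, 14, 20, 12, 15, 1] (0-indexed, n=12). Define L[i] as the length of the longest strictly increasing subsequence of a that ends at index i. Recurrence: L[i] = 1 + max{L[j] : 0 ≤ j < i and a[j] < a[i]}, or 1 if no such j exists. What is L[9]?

4

   i    0    1    2    3    4    5    6    7    8    9   10   11
a[i]   19   12   20    1    2    1    6   14   20   12   15    1
L[i]    1    1    2    1    2    1    3    4    5    4    5    1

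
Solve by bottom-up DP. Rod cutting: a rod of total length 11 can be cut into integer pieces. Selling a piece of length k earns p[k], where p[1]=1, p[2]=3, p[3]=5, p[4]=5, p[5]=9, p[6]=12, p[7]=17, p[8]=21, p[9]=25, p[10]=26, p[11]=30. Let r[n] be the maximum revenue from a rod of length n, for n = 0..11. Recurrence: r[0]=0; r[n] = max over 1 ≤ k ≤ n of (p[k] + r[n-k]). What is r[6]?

12

   n    0    1    2    3    4    5    6    7    8    9   10   11
r[n]    0    1    3    5    6    9   12   17   21   25   26   30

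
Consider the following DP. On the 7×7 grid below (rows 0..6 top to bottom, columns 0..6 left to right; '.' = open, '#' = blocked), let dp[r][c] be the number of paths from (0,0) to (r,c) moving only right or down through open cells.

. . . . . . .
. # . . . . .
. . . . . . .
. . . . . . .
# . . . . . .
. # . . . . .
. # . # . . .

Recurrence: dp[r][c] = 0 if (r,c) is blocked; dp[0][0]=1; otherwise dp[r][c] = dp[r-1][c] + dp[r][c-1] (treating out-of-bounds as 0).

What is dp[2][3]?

4

r\c   0   1   2   3   4   5   6
  0   1   1   1   1   1   1   1
  1   1   0   1   2   3   4   5
  2   1   1   2   4   7  11  16
  3   1   2   4   8  15  26  42
  4   0   2   6  14  29  55  97
  5   0   0   6  20  49 104 201
  6   0   0   6   0  49 153 354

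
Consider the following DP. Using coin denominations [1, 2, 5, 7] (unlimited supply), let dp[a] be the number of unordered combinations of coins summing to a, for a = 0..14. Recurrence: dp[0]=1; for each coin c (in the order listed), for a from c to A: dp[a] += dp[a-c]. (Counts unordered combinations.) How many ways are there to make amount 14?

after  coin     0     1     2     3     4     5     6     7     8     9    10    11    12    13    14
          1     1     1     1     1     1     1     1     1     1     1     1     1     1     1     1
          2     1     1     2     2     3     3     4     4     5     5     6     6     7     7     8
          5     1     1     2     2     3     4     5     6     7     8    10    11    13    14    16
          7     1     1     2     2     3     4     5     7     8    10    12    14    17    19    23

23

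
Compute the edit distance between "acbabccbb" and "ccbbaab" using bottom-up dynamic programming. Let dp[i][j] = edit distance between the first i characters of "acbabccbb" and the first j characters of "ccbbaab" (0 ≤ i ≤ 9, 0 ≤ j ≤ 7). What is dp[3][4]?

   ''  c  c  b  b  a  a  b
''  0  1  2  3  4  5  6  7
 a  1  1  2  3  4  4  5  6
 c  2  1  1  2  3  4  5  6
 b  3  2  2  1  2  3  4  5
 a  4  3  3  2  2  2  3  4
 b  5  4  4  3  2  3  3  3
 c  6  5  4  4  3  3  4  4
 c  7  6  5  5  4  4  4  5
 b  8  7  6  5  5  5  5  4
 b  9  8  7  6  5  6  6  5

2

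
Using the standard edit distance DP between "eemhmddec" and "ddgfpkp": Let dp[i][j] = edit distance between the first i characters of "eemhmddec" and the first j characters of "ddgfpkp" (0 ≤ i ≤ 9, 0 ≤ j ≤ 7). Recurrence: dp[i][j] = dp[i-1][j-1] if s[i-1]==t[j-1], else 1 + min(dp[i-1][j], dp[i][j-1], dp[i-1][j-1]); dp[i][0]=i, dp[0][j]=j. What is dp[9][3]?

7

   ''  d  d  g  f  p  k  p
''  0  1  2  3  4  5  6  7
 e  1  1  2  3  4  5  6  7
 e  2  2  2  3  4  5  6  7
 m  3  3  3  3  4  5  6  7
 h  4  4  4  4  4  5  6  7
 m  5  5  5  5  5  5  6  7
 d  6  5  5  6  6  6  6  7
 d  7  6  5  6  7  7  7  7
 e  8  7  6  6  7  8  8  8
 c  9  8  7  7  7  8  9  9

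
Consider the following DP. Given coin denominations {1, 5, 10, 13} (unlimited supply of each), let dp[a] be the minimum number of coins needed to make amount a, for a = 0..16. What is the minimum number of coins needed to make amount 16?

 a  0  1  2  3  4  5  6  7  8  9 10 11 12 13 14 15 16
dp  0  1  2  3  4  1  2  3  4  5  1  2  3  1  2  2  3

3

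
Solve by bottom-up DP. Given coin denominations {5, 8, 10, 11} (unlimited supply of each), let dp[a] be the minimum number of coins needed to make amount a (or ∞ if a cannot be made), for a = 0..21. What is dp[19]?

2

 a  0  1  2  3  4  5  6  7  8  9 10 11 12 13 14 15 16 17 18 19 20 21
dp  0  -  -  -  -  1  -  -  1  -  1  1  -  2  -  2  2  -  2  2  2  2
(- denotes ∞ / unreachable)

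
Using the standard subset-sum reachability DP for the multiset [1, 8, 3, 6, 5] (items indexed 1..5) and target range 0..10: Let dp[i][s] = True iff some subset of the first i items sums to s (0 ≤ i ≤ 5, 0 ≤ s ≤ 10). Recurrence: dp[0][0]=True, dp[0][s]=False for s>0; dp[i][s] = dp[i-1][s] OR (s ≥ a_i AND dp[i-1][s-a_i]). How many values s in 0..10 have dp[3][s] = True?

6

i\s   0   1   2   3   4   5   6   7   8   9  10
  0   T   F   F   F   F   F   F   F   F   F   F
  1   T   T   F   F   F   F   F   F   F   F   F
  2   T   T   F   F   F   F   F   F   T   T   F
  3   T   T   F   T   T   F   F   F   T   T   F
  4   T   T   F   T   T   F   T   T   T   T   T
  5   T   T   F   T   T   T   T   T   T   T   T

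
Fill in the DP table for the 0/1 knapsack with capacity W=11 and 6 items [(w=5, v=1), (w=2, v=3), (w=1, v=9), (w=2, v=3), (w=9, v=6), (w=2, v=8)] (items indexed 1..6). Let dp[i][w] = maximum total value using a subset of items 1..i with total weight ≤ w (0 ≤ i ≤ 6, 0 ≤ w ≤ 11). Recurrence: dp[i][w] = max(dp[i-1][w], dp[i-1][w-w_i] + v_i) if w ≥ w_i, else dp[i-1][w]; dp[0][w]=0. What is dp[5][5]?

i\w   0   1   2   3   4   5   6   7   8   9  10  11
  0   0   0   0   0   0   0   0   0   0   0   0   0
  1   0   0   0   0   0   1   1   1   1   1   1   1
  2   0   0   3   3   3   3   3   4   4   4   4   4
  3   0   9   9  12  12  12  12  12  13  13  13  13
  4   0   9   9  12  12  15  15  15  15  15  16  16
  5   0   9   9  12  12  15  15  15  15  15  16  16
  6   0   9   9  17  17  20  20  23  23  23  23  23

15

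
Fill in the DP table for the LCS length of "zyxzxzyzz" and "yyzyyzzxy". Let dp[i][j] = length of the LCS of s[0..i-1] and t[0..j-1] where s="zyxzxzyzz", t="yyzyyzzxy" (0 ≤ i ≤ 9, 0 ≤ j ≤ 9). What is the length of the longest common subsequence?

   ''  y  y  z  y  y  z  z  x  y
''  0  0  0  0  0  0  0  0  0  0
 z  0  0  0  1  1  1  1  1  1  1
 y  0  1  1  1  2  2  2  2  2  2
 x  0  1  1  1  2  2  2  2  3  3
 z  0  1  1  2  2  2  3  3  3  3
 x  0  1  1  2  2  2  3  3  4  4
 z  0  1  1  2  2  2  3  4  4  4
 y  0  1  2  2  3  3  3  4  4  5
 z  0  1  2  3  3  3  4  4  4  5
 z  0  1  2  3  3  3  4  5  5  5

5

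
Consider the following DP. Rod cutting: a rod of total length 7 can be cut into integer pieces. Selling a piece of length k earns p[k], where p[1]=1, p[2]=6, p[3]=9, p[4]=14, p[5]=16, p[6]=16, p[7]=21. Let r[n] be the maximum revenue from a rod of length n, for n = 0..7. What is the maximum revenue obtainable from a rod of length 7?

   n    0    1    2    3    4    5    6    7
r[n]    0    1    6    9   14   16   20   23

23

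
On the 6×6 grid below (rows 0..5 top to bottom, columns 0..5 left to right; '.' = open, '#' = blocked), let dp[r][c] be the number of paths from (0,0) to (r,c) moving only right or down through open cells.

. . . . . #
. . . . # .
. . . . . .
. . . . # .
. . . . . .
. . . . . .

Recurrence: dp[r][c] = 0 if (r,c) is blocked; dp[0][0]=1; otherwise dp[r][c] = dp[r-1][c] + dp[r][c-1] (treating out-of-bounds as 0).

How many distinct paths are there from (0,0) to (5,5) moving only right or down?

r\c   0   1   2   3   4   5
  0   1   1   1   1   1   0
  1   1   2   3   4   0   0
  2   1   3   6  10  10  10
  3   1   4  10  20   0  10
  4   1   5  15  35  35  45
  5   1   6  21  56  91 136

136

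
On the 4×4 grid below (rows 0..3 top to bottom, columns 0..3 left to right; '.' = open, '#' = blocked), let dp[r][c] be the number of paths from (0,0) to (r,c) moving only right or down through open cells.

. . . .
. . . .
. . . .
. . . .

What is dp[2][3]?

r\c   0   1   2   3
  0   1   1   1   1
  1   1   2   3   4
  2   1   3   6  10
  3   1   4  10  20

10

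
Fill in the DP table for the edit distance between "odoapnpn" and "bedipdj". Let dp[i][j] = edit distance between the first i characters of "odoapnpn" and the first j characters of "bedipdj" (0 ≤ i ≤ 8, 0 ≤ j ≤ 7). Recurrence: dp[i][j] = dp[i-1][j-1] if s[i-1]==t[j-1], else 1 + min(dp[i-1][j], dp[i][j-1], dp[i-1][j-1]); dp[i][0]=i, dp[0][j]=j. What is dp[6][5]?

5

   ''  b  e  d  i  p  d  j
''  0  1  2  3  4  5  6  7
 o  1  1  2  3  4  5  6  7
 d  2  2  2  2  3  4  5  6
 o  3  3  3  3  3  4  5  6
 a  4  4  4  4  4  4  5  6
 p  5  5  5  5  5  4  5  6
 n  6  6  6  6  6  5  5  6
 p  7  7  7  7  7  6  6  6
 n  8  8  8  8  8  7  7  7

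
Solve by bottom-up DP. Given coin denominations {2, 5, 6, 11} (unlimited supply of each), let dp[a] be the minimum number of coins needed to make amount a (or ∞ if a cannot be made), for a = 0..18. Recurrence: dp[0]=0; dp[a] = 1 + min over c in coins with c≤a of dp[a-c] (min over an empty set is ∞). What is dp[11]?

1

 a  0  1  2  3  4  5  6  7  8  9 10 11 12 13 14 15 16 17 18
dp  0  -  1  -  2  1  1  2  2  3  2  1  2  2  3  3  2  2  3
(- denotes ∞ / unreachable)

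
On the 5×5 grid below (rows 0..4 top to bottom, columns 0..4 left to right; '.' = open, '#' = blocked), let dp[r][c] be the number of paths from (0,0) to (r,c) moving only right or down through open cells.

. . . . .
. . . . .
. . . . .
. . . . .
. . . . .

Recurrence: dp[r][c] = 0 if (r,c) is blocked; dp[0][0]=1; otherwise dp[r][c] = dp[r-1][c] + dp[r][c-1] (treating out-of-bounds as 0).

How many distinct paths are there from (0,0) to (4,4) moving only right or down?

r\c   0   1   2   3   4
  0   1   1   1   1   1
  1   1   2   3   4   5
  2   1   3   6  10  15
  3   1   4  10  20  35
  4   1   5  15  35  70

70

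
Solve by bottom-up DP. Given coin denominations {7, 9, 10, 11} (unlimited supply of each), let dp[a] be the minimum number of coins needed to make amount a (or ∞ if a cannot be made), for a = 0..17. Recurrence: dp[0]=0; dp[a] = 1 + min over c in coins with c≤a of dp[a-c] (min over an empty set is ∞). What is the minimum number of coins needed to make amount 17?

 a  0  1  2  3  4  5  6  7  8  9 10 11 12 13 14 15 16 17
dp  0  -  -  -  -  -  -  1  -  1  1  1  -  -  2  -  2  2
(- denotes ∞ / unreachable)

2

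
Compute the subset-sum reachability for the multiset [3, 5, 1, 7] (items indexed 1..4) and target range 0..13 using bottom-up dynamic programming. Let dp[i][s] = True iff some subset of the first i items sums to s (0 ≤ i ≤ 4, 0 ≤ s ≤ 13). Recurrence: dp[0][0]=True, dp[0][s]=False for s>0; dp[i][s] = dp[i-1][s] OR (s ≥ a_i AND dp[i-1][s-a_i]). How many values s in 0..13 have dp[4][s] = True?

i\s   0   1   2   3   4   5   6   7   8   9  10  11  12  13
  0   T   F   F   F   F   F   F   F   F   F   F   F   F   F
  1   T   F   F   T   F   F   F   F   F   F   F   F   F   F
  2   T   F   F   T   F   T   F   F   T   F   F   F   F   F
  3   T   T   F   T   T   T   T   F   T   T   F   F   F   F
  4   T   T   F   T   T   T   T   T   T   T   T   T   T   T

13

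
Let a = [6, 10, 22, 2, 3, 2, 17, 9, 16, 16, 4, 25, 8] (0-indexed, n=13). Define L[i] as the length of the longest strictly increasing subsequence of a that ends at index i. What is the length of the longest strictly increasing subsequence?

   i    0    1    2    3    4    5    6    7    8    9   10   11   12
a[i]    6   10   22    2    3    2   17    9   16   16    4   25    8
L[i]    1    2    3    1    2    1    3    3    4    4    3    5    4

5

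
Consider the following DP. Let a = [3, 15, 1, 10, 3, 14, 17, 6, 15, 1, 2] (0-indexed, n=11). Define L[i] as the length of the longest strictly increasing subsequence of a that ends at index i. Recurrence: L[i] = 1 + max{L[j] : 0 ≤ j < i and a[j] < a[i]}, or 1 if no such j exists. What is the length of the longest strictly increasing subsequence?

   i    0    1    2    3    4    5    6    7    8    9   10
a[i]    3   15    1   10    3   14   17    6   15    1    2
L[i]    1    2    1    2    2    3    4    3    4    1    2

4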